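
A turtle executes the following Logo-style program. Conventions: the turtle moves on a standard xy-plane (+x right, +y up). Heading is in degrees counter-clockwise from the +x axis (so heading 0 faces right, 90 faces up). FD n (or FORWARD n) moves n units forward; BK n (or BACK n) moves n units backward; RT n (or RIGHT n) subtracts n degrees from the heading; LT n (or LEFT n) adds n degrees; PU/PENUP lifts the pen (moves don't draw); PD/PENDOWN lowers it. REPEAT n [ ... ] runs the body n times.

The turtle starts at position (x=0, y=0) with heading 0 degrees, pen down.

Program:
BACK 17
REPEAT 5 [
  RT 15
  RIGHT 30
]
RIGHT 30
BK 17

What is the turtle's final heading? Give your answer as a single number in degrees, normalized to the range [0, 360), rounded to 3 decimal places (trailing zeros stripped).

Answer: 105

Derivation:
Executing turtle program step by step:
Start: pos=(0,0), heading=0, pen down
BK 17: (0,0) -> (-17,0) [heading=0, draw]
REPEAT 5 [
  -- iteration 1/5 --
  RT 15: heading 0 -> 345
  RT 30: heading 345 -> 315
  -- iteration 2/5 --
  RT 15: heading 315 -> 300
  RT 30: heading 300 -> 270
  -- iteration 3/5 --
  RT 15: heading 270 -> 255
  RT 30: heading 255 -> 225
  -- iteration 4/5 --
  RT 15: heading 225 -> 210
  RT 30: heading 210 -> 180
  -- iteration 5/5 --
  RT 15: heading 180 -> 165
  RT 30: heading 165 -> 135
]
RT 30: heading 135 -> 105
BK 17: (-17,0) -> (-12.6,-16.421) [heading=105, draw]
Final: pos=(-12.6,-16.421), heading=105, 2 segment(s) drawn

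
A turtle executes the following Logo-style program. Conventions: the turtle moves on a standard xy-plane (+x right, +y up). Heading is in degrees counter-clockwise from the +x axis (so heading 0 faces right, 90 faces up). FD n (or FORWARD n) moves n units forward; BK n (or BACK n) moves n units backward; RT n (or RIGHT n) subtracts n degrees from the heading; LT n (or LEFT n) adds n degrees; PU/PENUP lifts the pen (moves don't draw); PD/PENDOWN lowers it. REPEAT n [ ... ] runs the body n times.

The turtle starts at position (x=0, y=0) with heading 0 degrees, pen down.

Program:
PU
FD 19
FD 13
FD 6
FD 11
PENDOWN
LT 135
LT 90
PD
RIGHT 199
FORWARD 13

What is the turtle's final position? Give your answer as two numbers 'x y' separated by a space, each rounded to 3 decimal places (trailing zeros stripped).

Executing turtle program step by step:
Start: pos=(0,0), heading=0, pen down
PU: pen up
FD 19: (0,0) -> (19,0) [heading=0, move]
FD 13: (19,0) -> (32,0) [heading=0, move]
FD 6: (32,0) -> (38,0) [heading=0, move]
FD 11: (38,0) -> (49,0) [heading=0, move]
PD: pen down
LT 135: heading 0 -> 135
LT 90: heading 135 -> 225
PD: pen down
RT 199: heading 225 -> 26
FD 13: (49,0) -> (60.684,5.699) [heading=26, draw]
Final: pos=(60.684,5.699), heading=26, 1 segment(s) drawn

Answer: 60.684 5.699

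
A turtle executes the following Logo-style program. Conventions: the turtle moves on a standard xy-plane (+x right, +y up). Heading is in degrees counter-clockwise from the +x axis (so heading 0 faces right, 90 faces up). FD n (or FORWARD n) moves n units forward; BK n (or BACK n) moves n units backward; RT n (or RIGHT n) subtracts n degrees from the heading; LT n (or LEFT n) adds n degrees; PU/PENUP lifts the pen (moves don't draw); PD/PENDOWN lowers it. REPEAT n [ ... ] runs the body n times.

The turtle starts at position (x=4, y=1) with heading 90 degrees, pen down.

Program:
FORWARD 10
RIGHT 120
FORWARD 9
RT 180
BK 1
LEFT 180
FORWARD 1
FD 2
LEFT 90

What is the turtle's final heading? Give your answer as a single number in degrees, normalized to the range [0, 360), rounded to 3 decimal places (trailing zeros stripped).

Executing turtle program step by step:
Start: pos=(4,1), heading=90, pen down
FD 10: (4,1) -> (4,11) [heading=90, draw]
RT 120: heading 90 -> 330
FD 9: (4,11) -> (11.794,6.5) [heading=330, draw]
RT 180: heading 330 -> 150
BK 1: (11.794,6.5) -> (12.66,6) [heading=150, draw]
LT 180: heading 150 -> 330
FD 1: (12.66,6) -> (13.526,5.5) [heading=330, draw]
FD 2: (13.526,5.5) -> (15.258,4.5) [heading=330, draw]
LT 90: heading 330 -> 60
Final: pos=(15.258,4.5), heading=60, 5 segment(s) drawn

Answer: 60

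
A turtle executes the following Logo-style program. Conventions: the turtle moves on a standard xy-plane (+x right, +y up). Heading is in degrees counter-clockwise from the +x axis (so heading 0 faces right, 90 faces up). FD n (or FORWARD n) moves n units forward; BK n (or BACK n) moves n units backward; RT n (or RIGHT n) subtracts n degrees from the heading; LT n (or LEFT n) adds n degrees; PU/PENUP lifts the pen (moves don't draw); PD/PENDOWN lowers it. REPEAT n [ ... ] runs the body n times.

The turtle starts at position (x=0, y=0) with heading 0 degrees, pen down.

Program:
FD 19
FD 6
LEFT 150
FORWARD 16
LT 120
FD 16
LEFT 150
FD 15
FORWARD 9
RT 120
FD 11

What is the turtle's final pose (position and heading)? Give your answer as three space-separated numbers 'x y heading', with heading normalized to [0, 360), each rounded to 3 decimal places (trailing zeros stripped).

Executing turtle program step by step:
Start: pos=(0,0), heading=0, pen down
FD 19: (0,0) -> (19,0) [heading=0, draw]
FD 6: (19,0) -> (25,0) [heading=0, draw]
LT 150: heading 0 -> 150
FD 16: (25,0) -> (11.144,8) [heading=150, draw]
LT 120: heading 150 -> 270
FD 16: (11.144,8) -> (11.144,-8) [heading=270, draw]
LT 150: heading 270 -> 60
FD 15: (11.144,-8) -> (18.644,4.99) [heading=60, draw]
FD 9: (18.644,4.99) -> (23.144,12.785) [heading=60, draw]
RT 120: heading 60 -> 300
FD 11: (23.144,12.785) -> (28.644,3.258) [heading=300, draw]
Final: pos=(28.644,3.258), heading=300, 7 segment(s) drawn

Answer: 28.644 3.258 300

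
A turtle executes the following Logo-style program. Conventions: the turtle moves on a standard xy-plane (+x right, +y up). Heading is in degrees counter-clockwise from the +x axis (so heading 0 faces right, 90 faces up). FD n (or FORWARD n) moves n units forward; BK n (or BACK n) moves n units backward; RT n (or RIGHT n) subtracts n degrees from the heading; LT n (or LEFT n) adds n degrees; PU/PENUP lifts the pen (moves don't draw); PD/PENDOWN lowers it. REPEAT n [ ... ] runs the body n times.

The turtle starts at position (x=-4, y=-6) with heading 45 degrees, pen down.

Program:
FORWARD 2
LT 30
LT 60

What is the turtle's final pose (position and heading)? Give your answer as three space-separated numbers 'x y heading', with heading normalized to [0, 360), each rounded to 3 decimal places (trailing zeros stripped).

Answer: -2.586 -4.586 135

Derivation:
Executing turtle program step by step:
Start: pos=(-4,-6), heading=45, pen down
FD 2: (-4,-6) -> (-2.586,-4.586) [heading=45, draw]
LT 30: heading 45 -> 75
LT 60: heading 75 -> 135
Final: pos=(-2.586,-4.586), heading=135, 1 segment(s) drawn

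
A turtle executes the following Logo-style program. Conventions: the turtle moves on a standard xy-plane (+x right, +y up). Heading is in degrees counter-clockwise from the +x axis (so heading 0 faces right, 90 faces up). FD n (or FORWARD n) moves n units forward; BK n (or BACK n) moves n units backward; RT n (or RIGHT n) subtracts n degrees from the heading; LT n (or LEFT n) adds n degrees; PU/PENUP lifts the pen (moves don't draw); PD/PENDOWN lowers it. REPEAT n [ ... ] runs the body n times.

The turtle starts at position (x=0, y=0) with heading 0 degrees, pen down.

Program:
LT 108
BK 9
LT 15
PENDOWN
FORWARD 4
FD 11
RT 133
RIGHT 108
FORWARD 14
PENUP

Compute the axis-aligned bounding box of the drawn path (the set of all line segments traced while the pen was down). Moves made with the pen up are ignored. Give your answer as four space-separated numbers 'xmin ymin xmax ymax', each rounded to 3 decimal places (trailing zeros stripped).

Answer: -11.961 -8.56 2.781 4.021

Derivation:
Executing turtle program step by step:
Start: pos=(0,0), heading=0, pen down
LT 108: heading 0 -> 108
BK 9: (0,0) -> (2.781,-8.56) [heading=108, draw]
LT 15: heading 108 -> 123
PD: pen down
FD 4: (2.781,-8.56) -> (0.603,-5.205) [heading=123, draw]
FD 11: (0.603,-5.205) -> (-5.388,4.021) [heading=123, draw]
RT 133: heading 123 -> 350
RT 108: heading 350 -> 242
FD 14: (-5.388,4.021) -> (-11.961,-8.341) [heading=242, draw]
PU: pen up
Final: pos=(-11.961,-8.341), heading=242, 4 segment(s) drawn

Segment endpoints: x in {-11.961, -5.388, 0, 0.603, 2.781}, y in {-8.56, -8.341, -5.205, 0, 4.021}
xmin=-11.961, ymin=-8.56, xmax=2.781, ymax=4.021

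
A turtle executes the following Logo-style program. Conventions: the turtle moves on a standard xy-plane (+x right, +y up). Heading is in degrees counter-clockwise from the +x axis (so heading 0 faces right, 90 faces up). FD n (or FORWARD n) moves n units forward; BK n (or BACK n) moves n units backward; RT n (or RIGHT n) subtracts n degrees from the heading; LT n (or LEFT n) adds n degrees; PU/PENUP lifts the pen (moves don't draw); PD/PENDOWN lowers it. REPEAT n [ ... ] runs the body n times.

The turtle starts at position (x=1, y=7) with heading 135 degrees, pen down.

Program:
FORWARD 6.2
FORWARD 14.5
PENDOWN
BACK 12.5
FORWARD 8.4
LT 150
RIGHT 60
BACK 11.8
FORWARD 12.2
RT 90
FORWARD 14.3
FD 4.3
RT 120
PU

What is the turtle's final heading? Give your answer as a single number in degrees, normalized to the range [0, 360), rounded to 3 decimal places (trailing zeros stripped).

Executing turtle program step by step:
Start: pos=(1,7), heading=135, pen down
FD 6.2: (1,7) -> (-3.384,11.384) [heading=135, draw]
FD 14.5: (-3.384,11.384) -> (-13.637,21.637) [heading=135, draw]
PD: pen down
BK 12.5: (-13.637,21.637) -> (-4.798,12.798) [heading=135, draw]
FD 8.4: (-4.798,12.798) -> (-10.738,18.738) [heading=135, draw]
LT 150: heading 135 -> 285
RT 60: heading 285 -> 225
BK 11.8: (-10.738,18.738) -> (-2.394,27.082) [heading=225, draw]
FD 12.2: (-2.394,27.082) -> (-11.021,18.455) [heading=225, draw]
RT 90: heading 225 -> 135
FD 14.3: (-11.021,18.455) -> (-21.132,28.567) [heading=135, draw]
FD 4.3: (-21.132,28.567) -> (-24.173,31.607) [heading=135, draw]
RT 120: heading 135 -> 15
PU: pen up
Final: pos=(-24.173,31.607), heading=15, 8 segment(s) drawn

Answer: 15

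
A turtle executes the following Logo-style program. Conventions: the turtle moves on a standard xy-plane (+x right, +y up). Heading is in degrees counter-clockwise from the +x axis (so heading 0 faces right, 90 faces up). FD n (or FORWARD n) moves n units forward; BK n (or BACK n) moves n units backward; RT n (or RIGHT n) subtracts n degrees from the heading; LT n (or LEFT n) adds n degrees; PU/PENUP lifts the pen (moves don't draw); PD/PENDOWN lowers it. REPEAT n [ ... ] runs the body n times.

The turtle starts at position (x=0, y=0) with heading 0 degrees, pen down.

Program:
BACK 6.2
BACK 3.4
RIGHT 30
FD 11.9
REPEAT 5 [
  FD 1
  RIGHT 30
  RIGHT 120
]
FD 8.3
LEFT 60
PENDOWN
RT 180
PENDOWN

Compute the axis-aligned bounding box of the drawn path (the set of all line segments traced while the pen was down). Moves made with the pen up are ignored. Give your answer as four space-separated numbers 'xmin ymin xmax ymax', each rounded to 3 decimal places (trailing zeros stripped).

Answer: -9.6 -13.004 5.088 0

Derivation:
Executing turtle program step by step:
Start: pos=(0,0), heading=0, pen down
BK 6.2: (0,0) -> (-6.2,0) [heading=0, draw]
BK 3.4: (-6.2,0) -> (-9.6,0) [heading=0, draw]
RT 30: heading 0 -> 330
FD 11.9: (-9.6,0) -> (0.706,-5.95) [heading=330, draw]
REPEAT 5 [
  -- iteration 1/5 --
  FD 1: (0.706,-5.95) -> (1.572,-6.45) [heading=330, draw]
  RT 30: heading 330 -> 300
  RT 120: heading 300 -> 180
  -- iteration 2/5 --
  FD 1: (1.572,-6.45) -> (0.572,-6.45) [heading=180, draw]
  RT 30: heading 180 -> 150
  RT 120: heading 150 -> 30
  -- iteration 3/5 --
  FD 1: (0.572,-6.45) -> (1.438,-5.95) [heading=30, draw]
  RT 30: heading 30 -> 0
  RT 120: heading 0 -> 240
  -- iteration 4/5 --
  FD 1: (1.438,-5.95) -> (0.938,-6.816) [heading=240, draw]
  RT 30: heading 240 -> 210
  RT 120: heading 210 -> 90
  -- iteration 5/5 --
  FD 1: (0.938,-6.816) -> (0.938,-5.816) [heading=90, draw]
  RT 30: heading 90 -> 60
  RT 120: heading 60 -> 300
]
FD 8.3: (0.938,-5.816) -> (5.088,-13.004) [heading=300, draw]
LT 60: heading 300 -> 0
PD: pen down
RT 180: heading 0 -> 180
PD: pen down
Final: pos=(5.088,-13.004), heading=180, 9 segment(s) drawn

Segment endpoints: x in {-9.6, -6.2, 0, 0.572, 0.706, 0.938, 0.938, 1.438, 1.572, 5.088}, y in {-13.004, -6.816, -6.45, -5.95, -5.816, 0}
xmin=-9.6, ymin=-13.004, xmax=5.088, ymax=0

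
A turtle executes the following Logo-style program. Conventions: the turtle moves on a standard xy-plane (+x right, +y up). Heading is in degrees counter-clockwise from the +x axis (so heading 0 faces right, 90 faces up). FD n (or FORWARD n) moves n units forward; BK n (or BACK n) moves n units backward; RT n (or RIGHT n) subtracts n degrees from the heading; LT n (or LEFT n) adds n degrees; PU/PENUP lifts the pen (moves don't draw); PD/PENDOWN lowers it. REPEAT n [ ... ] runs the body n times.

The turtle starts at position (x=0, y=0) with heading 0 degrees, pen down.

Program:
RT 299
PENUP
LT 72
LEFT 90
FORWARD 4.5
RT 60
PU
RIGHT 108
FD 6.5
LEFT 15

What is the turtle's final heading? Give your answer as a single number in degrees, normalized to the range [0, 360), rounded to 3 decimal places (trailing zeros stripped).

Executing turtle program step by step:
Start: pos=(0,0), heading=0, pen down
RT 299: heading 0 -> 61
PU: pen up
LT 72: heading 61 -> 133
LT 90: heading 133 -> 223
FD 4.5: (0,0) -> (-3.291,-3.069) [heading=223, move]
RT 60: heading 223 -> 163
PU: pen up
RT 108: heading 163 -> 55
FD 6.5: (-3.291,-3.069) -> (0.437,2.255) [heading=55, move]
LT 15: heading 55 -> 70
Final: pos=(0.437,2.255), heading=70, 0 segment(s) drawn

Answer: 70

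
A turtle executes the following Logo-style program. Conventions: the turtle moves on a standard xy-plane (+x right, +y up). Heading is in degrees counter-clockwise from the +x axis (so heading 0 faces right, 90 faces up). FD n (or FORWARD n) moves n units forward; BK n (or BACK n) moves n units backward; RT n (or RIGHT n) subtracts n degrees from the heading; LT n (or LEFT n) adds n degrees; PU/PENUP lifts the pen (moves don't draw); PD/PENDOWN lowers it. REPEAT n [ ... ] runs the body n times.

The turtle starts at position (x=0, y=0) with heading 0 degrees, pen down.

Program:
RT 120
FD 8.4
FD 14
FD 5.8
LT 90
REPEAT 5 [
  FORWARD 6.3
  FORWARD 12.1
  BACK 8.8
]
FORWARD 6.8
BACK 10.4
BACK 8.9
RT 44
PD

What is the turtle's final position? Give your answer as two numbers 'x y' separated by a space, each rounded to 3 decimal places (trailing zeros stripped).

Answer: 16.644 -42.172

Derivation:
Executing turtle program step by step:
Start: pos=(0,0), heading=0, pen down
RT 120: heading 0 -> 240
FD 8.4: (0,0) -> (-4.2,-7.275) [heading=240, draw]
FD 14: (-4.2,-7.275) -> (-11.2,-19.399) [heading=240, draw]
FD 5.8: (-11.2,-19.399) -> (-14.1,-24.422) [heading=240, draw]
LT 90: heading 240 -> 330
REPEAT 5 [
  -- iteration 1/5 --
  FD 6.3: (-14.1,-24.422) -> (-8.644,-27.572) [heading=330, draw]
  FD 12.1: (-8.644,-27.572) -> (1.835,-33.622) [heading=330, draw]
  BK 8.8: (1.835,-33.622) -> (-5.786,-29.222) [heading=330, draw]
  -- iteration 2/5 --
  FD 6.3: (-5.786,-29.222) -> (-0.33,-32.372) [heading=330, draw]
  FD 12.1: (-0.33,-32.372) -> (10.149,-38.422) [heading=330, draw]
  BK 8.8: (10.149,-38.422) -> (2.528,-34.022) [heading=330, draw]
  -- iteration 3/5 --
  FD 6.3: (2.528,-34.022) -> (7.984,-37.172) [heading=330, draw]
  FD 12.1: (7.984,-37.172) -> (18.463,-43.222) [heading=330, draw]
  BK 8.8: (18.463,-43.222) -> (10.842,-38.822) [heading=330, draw]
  -- iteration 4/5 --
  FD 6.3: (10.842,-38.822) -> (16.297,-41.972) [heading=330, draw]
  FD 12.1: (16.297,-41.972) -> (26.776,-48.022) [heading=330, draw]
  BK 8.8: (26.776,-48.022) -> (19.155,-43.622) [heading=330, draw]
  -- iteration 5/5 --
  FD 6.3: (19.155,-43.622) -> (24.611,-46.772) [heading=330, draw]
  FD 12.1: (24.611,-46.772) -> (35.09,-52.822) [heading=330, draw]
  BK 8.8: (35.09,-52.822) -> (27.469,-48.422) [heading=330, draw]
]
FD 6.8: (27.469,-48.422) -> (33.358,-51.822) [heading=330, draw]
BK 10.4: (33.358,-51.822) -> (24.352,-46.622) [heading=330, draw]
BK 8.9: (24.352,-46.622) -> (16.644,-42.172) [heading=330, draw]
RT 44: heading 330 -> 286
PD: pen down
Final: pos=(16.644,-42.172), heading=286, 21 segment(s) drawn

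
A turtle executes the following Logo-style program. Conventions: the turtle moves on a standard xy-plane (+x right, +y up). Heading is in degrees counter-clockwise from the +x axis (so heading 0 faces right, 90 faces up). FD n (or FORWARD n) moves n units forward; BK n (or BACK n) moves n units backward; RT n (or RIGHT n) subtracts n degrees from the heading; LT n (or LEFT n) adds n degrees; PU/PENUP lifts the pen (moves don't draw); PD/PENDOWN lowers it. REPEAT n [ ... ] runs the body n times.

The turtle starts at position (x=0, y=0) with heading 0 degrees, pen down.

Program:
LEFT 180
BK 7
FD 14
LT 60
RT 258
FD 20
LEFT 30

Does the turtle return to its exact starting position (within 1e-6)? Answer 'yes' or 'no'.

Executing turtle program step by step:
Start: pos=(0,0), heading=0, pen down
LT 180: heading 0 -> 180
BK 7: (0,0) -> (7,0) [heading=180, draw]
FD 14: (7,0) -> (-7,0) [heading=180, draw]
LT 60: heading 180 -> 240
RT 258: heading 240 -> 342
FD 20: (-7,0) -> (12.021,-6.18) [heading=342, draw]
LT 30: heading 342 -> 12
Final: pos=(12.021,-6.18), heading=12, 3 segment(s) drawn

Start position: (0, 0)
Final position: (12.021, -6.18)
Distance = 13.517; >= 1e-6 -> NOT closed

Answer: no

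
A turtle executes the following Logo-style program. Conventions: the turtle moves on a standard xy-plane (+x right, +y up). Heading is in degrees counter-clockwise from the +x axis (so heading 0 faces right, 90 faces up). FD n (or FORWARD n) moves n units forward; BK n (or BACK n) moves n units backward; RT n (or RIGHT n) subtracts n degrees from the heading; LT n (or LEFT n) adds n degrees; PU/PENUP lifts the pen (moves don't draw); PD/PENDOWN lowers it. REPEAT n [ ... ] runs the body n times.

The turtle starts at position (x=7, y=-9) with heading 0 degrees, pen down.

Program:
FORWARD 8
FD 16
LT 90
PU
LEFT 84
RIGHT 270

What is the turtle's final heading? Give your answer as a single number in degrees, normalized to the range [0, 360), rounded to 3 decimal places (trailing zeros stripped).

Executing turtle program step by step:
Start: pos=(7,-9), heading=0, pen down
FD 8: (7,-9) -> (15,-9) [heading=0, draw]
FD 16: (15,-9) -> (31,-9) [heading=0, draw]
LT 90: heading 0 -> 90
PU: pen up
LT 84: heading 90 -> 174
RT 270: heading 174 -> 264
Final: pos=(31,-9), heading=264, 2 segment(s) drawn

Answer: 264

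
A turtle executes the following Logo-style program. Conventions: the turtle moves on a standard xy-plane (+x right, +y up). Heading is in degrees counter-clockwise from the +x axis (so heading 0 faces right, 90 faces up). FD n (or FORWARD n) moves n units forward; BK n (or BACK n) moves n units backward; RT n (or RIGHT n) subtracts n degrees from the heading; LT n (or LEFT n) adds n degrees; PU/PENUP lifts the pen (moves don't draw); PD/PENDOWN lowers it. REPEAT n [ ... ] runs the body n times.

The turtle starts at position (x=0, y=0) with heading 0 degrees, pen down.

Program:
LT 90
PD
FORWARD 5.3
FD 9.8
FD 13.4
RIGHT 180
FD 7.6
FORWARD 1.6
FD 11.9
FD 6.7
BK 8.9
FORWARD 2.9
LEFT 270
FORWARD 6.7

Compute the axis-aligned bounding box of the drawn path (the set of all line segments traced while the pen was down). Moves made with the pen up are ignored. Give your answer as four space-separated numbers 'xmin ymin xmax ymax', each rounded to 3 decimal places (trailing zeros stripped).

Answer: -6.7 0 0 28.5

Derivation:
Executing turtle program step by step:
Start: pos=(0,0), heading=0, pen down
LT 90: heading 0 -> 90
PD: pen down
FD 5.3: (0,0) -> (0,5.3) [heading=90, draw]
FD 9.8: (0,5.3) -> (0,15.1) [heading=90, draw]
FD 13.4: (0,15.1) -> (0,28.5) [heading=90, draw]
RT 180: heading 90 -> 270
FD 7.6: (0,28.5) -> (0,20.9) [heading=270, draw]
FD 1.6: (0,20.9) -> (0,19.3) [heading=270, draw]
FD 11.9: (0,19.3) -> (0,7.4) [heading=270, draw]
FD 6.7: (0,7.4) -> (0,0.7) [heading=270, draw]
BK 8.9: (0,0.7) -> (0,9.6) [heading=270, draw]
FD 2.9: (0,9.6) -> (0,6.7) [heading=270, draw]
LT 270: heading 270 -> 180
FD 6.7: (0,6.7) -> (-6.7,6.7) [heading=180, draw]
Final: pos=(-6.7,6.7), heading=180, 10 segment(s) drawn

Segment endpoints: x in {-6.7, 0, 0, 0, 0, 0, 0, 0, 0, 0, 0}, y in {0, 0.7, 5.3, 6.7, 6.7, 7.4, 9.6, 15.1, 19.3, 20.9, 28.5}
xmin=-6.7, ymin=0, xmax=0, ymax=28.5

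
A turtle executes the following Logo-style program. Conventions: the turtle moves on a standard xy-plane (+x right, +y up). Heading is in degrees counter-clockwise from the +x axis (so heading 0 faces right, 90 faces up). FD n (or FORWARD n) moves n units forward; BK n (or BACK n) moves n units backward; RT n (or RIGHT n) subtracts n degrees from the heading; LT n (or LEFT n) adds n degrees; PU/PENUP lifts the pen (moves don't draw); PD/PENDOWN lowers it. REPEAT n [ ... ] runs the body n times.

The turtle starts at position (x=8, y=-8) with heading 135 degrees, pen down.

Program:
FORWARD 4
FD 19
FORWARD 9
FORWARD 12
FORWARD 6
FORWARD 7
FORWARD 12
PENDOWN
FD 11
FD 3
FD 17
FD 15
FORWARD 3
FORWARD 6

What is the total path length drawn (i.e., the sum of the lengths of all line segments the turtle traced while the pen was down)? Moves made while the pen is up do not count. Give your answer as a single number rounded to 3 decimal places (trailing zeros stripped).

Answer: 124

Derivation:
Executing turtle program step by step:
Start: pos=(8,-8), heading=135, pen down
FD 4: (8,-8) -> (5.172,-5.172) [heading=135, draw]
FD 19: (5.172,-5.172) -> (-8.263,8.263) [heading=135, draw]
FD 9: (-8.263,8.263) -> (-14.627,14.627) [heading=135, draw]
FD 12: (-14.627,14.627) -> (-23.113,23.113) [heading=135, draw]
FD 6: (-23.113,23.113) -> (-27.355,27.355) [heading=135, draw]
FD 7: (-27.355,27.355) -> (-32.305,32.305) [heading=135, draw]
FD 12: (-32.305,32.305) -> (-40.79,40.79) [heading=135, draw]
PD: pen down
FD 11: (-40.79,40.79) -> (-48.569,48.569) [heading=135, draw]
FD 3: (-48.569,48.569) -> (-50.69,50.69) [heading=135, draw]
FD 17: (-50.69,50.69) -> (-62.711,62.711) [heading=135, draw]
FD 15: (-62.711,62.711) -> (-73.317,73.317) [heading=135, draw]
FD 3: (-73.317,73.317) -> (-75.439,75.439) [heading=135, draw]
FD 6: (-75.439,75.439) -> (-79.681,79.681) [heading=135, draw]
Final: pos=(-79.681,79.681), heading=135, 13 segment(s) drawn

Segment lengths:
  seg 1: (8,-8) -> (5.172,-5.172), length = 4
  seg 2: (5.172,-5.172) -> (-8.263,8.263), length = 19
  seg 3: (-8.263,8.263) -> (-14.627,14.627), length = 9
  seg 4: (-14.627,14.627) -> (-23.113,23.113), length = 12
  seg 5: (-23.113,23.113) -> (-27.355,27.355), length = 6
  seg 6: (-27.355,27.355) -> (-32.305,32.305), length = 7
  seg 7: (-32.305,32.305) -> (-40.79,40.79), length = 12
  seg 8: (-40.79,40.79) -> (-48.569,48.569), length = 11
  seg 9: (-48.569,48.569) -> (-50.69,50.69), length = 3
  seg 10: (-50.69,50.69) -> (-62.711,62.711), length = 17
  seg 11: (-62.711,62.711) -> (-73.317,73.317), length = 15
  seg 12: (-73.317,73.317) -> (-75.439,75.439), length = 3
  seg 13: (-75.439,75.439) -> (-79.681,79.681), length = 6
Total = 124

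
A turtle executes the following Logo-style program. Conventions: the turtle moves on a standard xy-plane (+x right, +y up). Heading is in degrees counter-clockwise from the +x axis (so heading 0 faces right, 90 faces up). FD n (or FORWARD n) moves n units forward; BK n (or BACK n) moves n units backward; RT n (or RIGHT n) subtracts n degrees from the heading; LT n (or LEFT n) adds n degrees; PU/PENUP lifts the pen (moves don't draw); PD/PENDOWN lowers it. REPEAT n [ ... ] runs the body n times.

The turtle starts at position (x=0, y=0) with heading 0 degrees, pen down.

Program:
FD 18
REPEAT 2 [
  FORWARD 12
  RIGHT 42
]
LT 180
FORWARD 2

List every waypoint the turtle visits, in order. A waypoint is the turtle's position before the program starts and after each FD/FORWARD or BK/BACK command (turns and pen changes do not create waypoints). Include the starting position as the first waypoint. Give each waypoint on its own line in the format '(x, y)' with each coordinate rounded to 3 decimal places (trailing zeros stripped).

Executing turtle program step by step:
Start: pos=(0,0), heading=0, pen down
FD 18: (0,0) -> (18,0) [heading=0, draw]
REPEAT 2 [
  -- iteration 1/2 --
  FD 12: (18,0) -> (30,0) [heading=0, draw]
  RT 42: heading 0 -> 318
  -- iteration 2/2 --
  FD 12: (30,0) -> (38.918,-8.03) [heading=318, draw]
  RT 42: heading 318 -> 276
]
LT 180: heading 276 -> 96
FD 2: (38.918,-8.03) -> (38.709,-6.041) [heading=96, draw]
Final: pos=(38.709,-6.041), heading=96, 4 segment(s) drawn
Waypoints (5 total):
(0, 0)
(18, 0)
(30, 0)
(38.918, -8.03)
(38.709, -6.041)

Answer: (0, 0)
(18, 0)
(30, 0)
(38.918, -8.03)
(38.709, -6.041)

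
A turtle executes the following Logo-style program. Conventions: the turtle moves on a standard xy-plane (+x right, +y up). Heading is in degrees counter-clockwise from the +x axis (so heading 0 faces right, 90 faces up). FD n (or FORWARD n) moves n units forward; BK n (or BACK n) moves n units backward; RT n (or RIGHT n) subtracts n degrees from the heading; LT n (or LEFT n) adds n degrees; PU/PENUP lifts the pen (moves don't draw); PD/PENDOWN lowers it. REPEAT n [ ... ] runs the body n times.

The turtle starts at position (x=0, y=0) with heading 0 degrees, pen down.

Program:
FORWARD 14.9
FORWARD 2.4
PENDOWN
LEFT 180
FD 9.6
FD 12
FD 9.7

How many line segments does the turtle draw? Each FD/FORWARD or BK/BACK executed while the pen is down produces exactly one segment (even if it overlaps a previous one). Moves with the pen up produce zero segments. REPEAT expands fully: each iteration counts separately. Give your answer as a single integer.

Answer: 5

Derivation:
Executing turtle program step by step:
Start: pos=(0,0), heading=0, pen down
FD 14.9: (0,0) -> (14.9,0) [heading=0, draw]
FD 2.4: (14.9,0) -> (17.3,0) [heading=0, draw]
PD: pen down
LT 180: heading 0 -> 180
FD 9.6: (17.3,0) -> (7.7,0) [heading=180, draw]
FD 12: (7.7,0) -> (-4.3,0) [heading=180, draw]
FD 9.7: (-4.3,0) -> (-14,0) [heading=180, draw]
Final: pos=(-14,0), heading=180, 5 segment(s) drawn
Segments drawn: 5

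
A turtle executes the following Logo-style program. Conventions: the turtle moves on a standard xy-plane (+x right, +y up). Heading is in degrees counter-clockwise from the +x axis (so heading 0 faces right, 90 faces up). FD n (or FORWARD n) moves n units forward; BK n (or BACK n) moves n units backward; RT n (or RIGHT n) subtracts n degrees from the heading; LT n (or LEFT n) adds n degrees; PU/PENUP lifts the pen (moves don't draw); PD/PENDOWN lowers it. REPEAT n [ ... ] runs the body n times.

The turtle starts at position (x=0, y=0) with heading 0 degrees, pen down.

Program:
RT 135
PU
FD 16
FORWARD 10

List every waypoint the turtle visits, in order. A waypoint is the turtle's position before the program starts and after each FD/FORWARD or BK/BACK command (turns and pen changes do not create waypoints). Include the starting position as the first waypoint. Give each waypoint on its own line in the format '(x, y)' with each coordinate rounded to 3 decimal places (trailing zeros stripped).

Executing turtle program step by step:
Start: pos=(0,0), heading=0, pen down
RT 135: heading 0 -> 225
PU: pen up
FD 16: (0,0) -> (-11.314,-11.314) [heading=225, move]
FD 10: (-11.314,-11.314) -> (-18.385,-18.385) [heading=225, move]
Final: pos=(-18.385,-18.385), heading=225, 0 segment(s) drawn
Waypoints (3 total):
(0, 0)
(-11.314, -11.314)
(-18.385, -18.385)

Answer: (0, 0)
(-11.314, -11.314)
(-18.385, -18.385)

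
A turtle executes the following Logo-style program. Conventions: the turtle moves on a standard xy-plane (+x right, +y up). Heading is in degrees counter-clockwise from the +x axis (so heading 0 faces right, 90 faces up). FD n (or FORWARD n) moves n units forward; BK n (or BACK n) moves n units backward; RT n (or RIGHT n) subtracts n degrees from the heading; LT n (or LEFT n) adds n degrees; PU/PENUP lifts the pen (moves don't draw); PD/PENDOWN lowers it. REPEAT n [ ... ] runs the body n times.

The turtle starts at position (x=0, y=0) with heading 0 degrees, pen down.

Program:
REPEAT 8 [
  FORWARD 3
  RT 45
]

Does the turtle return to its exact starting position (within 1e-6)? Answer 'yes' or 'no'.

Answer: yes

Derivation:
Executing turtle program step by step:
Start: pos=(0,0), heading=0, pen down
REPEAT 8 [
  -- iteration 1/8 --
  FD 3: (0,0) -> (3,0) [heading=0, draw]
  RT 45: heading 0 -> 315
  -- iteration 2/8 --
  FD 3: (3,0) -> (5.121,-2.121) [heading=315, draw]
  RT 45: heading 315 -> 270
  -- iteration 3/8 --
  FD 3: (5.121,-2.121) -> (5.121,-5.121) [heading=270, draw]
  RT 45: heading 270 -> 225
  -- iteration 4/8 --
  FD 3: (5.121,-5.121) -> (3,-7.243) [heading=225, draw]
  RT 45: heading 225 -> 180
  -- iteration 5/8 --
  FD 3: (3,-7.243) -> (0,-7.243) [heading=180, draw]
  RT 45: heading 180 -> 135
  -- iteration 6/8 --
  FD 3: (0,-7.243) -> (-2.121,-5.121) [heading=135, draw]
  RT 45: heading 135 -> 90
  -- iteration 7/8 --
  FD 3: (-2.121,-5.121) -> (-2.121,-2.121) [heading=90, draw]
  RT 45: heading 90 -> 45
  -- iteration 8/8 --
  FD 3: (-2.121,-2.121) -> (0,0) [heading=45, draw]
  RT 45: heading 45 -> 0
]
Final: pos=(0,0), heading=0, 8 segment(s) drawn

Start position: (0, 0)
Final position: (0, 0)
Distance = 0; < 1e-6 -> CLOSED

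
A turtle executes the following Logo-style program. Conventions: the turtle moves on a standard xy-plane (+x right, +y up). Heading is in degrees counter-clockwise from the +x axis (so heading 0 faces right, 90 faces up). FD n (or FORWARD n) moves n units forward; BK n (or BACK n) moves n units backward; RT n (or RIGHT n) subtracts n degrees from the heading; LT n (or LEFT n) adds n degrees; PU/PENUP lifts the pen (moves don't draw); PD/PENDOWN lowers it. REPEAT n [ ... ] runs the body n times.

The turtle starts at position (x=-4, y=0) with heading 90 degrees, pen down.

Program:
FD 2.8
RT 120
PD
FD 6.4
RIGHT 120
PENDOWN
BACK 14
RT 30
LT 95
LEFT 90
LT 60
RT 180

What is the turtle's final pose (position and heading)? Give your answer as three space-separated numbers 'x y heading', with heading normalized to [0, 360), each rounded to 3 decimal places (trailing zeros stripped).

Executing turtle program step by step:
Start: pos=(-4,0), heading=90, pen down
FD 2.8: (-4,0) -> (-4,2.8) [heading=90, draw]
RT 120: heading 90 -> 330
PD: pen down
FD 6.4: (-4,2.8) -> (1.543,-0.4) [heading=330, draw]
RT 120: heading 330 -> 210
PD: pen down
BK 14: (1.543,-0.4) -> (13.667,6.6) [heading=210, draw]
RT 30: heading 210 -> 180
LT 95: heading 180 -> 275
LT 90: heading 275 -> 5
LT 60: heading 5 -> 65
RT 180: heading 65 -> 245
Final: pos=(13.667,6.6), heading=245, 3 segment(s) drawn

Answer: 13.667 6.6 245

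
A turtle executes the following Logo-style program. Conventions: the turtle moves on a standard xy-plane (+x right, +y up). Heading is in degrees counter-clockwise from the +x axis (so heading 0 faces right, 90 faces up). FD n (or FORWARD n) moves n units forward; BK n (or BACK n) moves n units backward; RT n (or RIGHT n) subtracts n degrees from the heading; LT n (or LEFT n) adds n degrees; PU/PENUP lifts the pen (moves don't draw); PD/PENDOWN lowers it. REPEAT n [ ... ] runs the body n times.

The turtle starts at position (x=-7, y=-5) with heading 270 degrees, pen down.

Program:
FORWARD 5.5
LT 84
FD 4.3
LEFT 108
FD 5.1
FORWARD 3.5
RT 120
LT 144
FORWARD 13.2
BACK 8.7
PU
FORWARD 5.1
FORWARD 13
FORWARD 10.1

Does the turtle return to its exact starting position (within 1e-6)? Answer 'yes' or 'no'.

Answer: no

Derivation:
Executing turtle program step by step:
Start: pos=(-7,-5), heading=270, pen down
FD 5.5: (-7,-5) -> (-7,-10.5) [heading=270, draw]
LT 84: heading 270 -> 354
FD 4.3: (-7,-10.5) -> (-2.724,-10.949) [heading=354, draw]
LT 108: heading 354 -> 102
FD 5.1: (-2.724,-10.949) -> (-3.784,-5.961) [heading=102, draw]
FD 3.5: (-3.784,-5.961) -> (-4.512,-2.537) [heading=102, draw]
RT 120: heading 102 -> 342
LT 144: heading 342 -> 126
FD 13.2: (-4.512,-2.537) -> (-12.27,8.142) [heading=126, draw]
BK 8.7: (-12.27,8.142) -> (-7.157,1.103) [heading=126, draw]
PU: pen up
FD 5.1: (-7.157,1.103) -> (-10.154,5.229) [heading=126, move]
FD 13: (-10.154,5.229) -> (-17.796,15.746) [heading=126, move]
FD 10.1: (-17.796,15.746) -> (-23.732,23.917) [heading=126, move]
Final: pos=(-23.732,23.917), heading=126, 6 segment(s) drawn

Start position: (-7, -5)
Final position: (-23.732, 23.917)
Distance = 33.409; >= 1e-6 -> NOT closed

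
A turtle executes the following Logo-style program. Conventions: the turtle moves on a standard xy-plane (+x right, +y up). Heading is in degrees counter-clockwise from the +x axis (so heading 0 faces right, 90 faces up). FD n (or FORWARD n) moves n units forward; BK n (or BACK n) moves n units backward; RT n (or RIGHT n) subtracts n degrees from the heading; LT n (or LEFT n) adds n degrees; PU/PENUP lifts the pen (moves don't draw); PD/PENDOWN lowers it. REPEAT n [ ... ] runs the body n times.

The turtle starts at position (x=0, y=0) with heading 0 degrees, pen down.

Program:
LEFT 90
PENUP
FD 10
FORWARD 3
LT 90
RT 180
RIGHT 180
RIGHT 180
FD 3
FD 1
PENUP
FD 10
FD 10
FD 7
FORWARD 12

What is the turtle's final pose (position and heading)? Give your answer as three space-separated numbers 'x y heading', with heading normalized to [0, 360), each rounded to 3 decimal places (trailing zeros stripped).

Answer: 43 13 0

Derivation:
Executing turtle program step by step:
Start: pos=(0,0), heading=0, pen down
LT 90: heading 0 -> 90
PU: pen up
FD 10: (0,0) -> (0,10) [heading=90, move]
FD 3: (0,10) -> (0,13) [heading=90, move]
LT 90: heading 90 -> 180
RT 180: heading 180 -> 0
RT 180: heading 0 -> 180
RT 180: heading 180 -> 0
FD 3: (0,13) -> (3,13) [heading=0, move]
FD 1: (3,13) -> (4,13) [heading=0, move]
PU: pen up
FD 10: (4,13) -> (14,13) [heading=0, move]
FD 10: (14,13) -> (24,13) [heading=0, move]
FD 7: (24,13) -> (31,13) [heading=0, move]
FD 12: (31,13) -> (43,13) [heading=0, move]
Final: pos=(43,13), heading=0, 0 segment(s) drawn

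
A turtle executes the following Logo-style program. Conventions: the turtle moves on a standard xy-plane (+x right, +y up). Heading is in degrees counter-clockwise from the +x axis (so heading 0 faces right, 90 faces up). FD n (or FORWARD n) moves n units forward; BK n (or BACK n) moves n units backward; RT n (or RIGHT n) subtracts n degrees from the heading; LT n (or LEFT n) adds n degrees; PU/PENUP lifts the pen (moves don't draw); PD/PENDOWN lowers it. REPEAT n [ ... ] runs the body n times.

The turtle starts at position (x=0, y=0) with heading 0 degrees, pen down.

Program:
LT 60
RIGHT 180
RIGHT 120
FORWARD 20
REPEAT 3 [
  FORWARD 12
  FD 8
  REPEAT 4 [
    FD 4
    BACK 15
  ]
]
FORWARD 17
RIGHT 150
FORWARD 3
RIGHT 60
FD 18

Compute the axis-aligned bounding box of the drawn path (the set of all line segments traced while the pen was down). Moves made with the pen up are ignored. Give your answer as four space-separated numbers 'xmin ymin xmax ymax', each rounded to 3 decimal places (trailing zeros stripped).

Executing turtle program step by step:
Start: pos=(0,0), heading=0, pen down
LT 60: heading 0 -> 60
RT 180: heading 60 -> 240
RT 120: heading 240 -> 120
FD 20: (0,0) -> (-10,17.321) [heading=120, draw]
REPEAT 3 [
  -- iteration 1/3 --
  FD 12: (-10,17.321) -> (-16,27.713) [heading=120, draw]
  FD 8: (-16,27.713) -> (-20,34.641) [heading=120, draw]
  REPEAT 4 [
    -- iteration 1/4 --
    FD 4: (-20,34.641) -> (-22,38.105) [heading=120, draw]
    BK 15: (-22,38.105) -> (-14.5,25.115) [heading=120, draw]
    -- iteration 2/4 --
    FD 4: (-14.5,25.115) -> (-16.5,28.579) [heading=120, draw]
    BK 15: (-16.5,28.579) -> (-9,15.588) [heading=120, draw]
    -- iteration 3/4 --
    FD 4: (-9,15.588) -> (-11,19.053) [heading=120, draw]
    BK 15: (-11,19.053) -> (-3.5,6.062) [heading=120, draw]
    -- iteration 4/4 --
    FD 4: (-3.5,6.062) -> (-5.5,9.526) [heading=120, draw]
    BK 15: (-5.5,9.526) -> (2,-3.464) [heading=120, draw]
  ]
  -- iteration 2/3 --
  FD 12: (2,-3.464) -> (-4,6.928) [heading=120, draw]
  FD 8: (-4,6.928) -> (-8,13.856) [heading=120, draw]
  REPEAT 4 [
    -- iteration 1/4 --
    FD 4: (-8,13.856) -> (-10,17.321) [heading=120, draw]
    BK 15: (-10,17.321) -> (-2.5,4.33) [heading=120, draw]
    -- iteration 2/4 --
    FD 4: (-2.5,4.33) -> (-4.5,7.794) [heading=120, draw]
    BK 15: (-4.5,7.794) -> (3,-5.196) [heading=120, draw]
    -- iteration 3/4 --
    FD 4: (3,-5.196) -> (1,-1.732) [heading=120, draw]
    BK 15: (1,-1.732) -> (8.5,-14.722) [heading=120, draw]
    -- iteration 4/4 --
    FD 4: (8.5,-14.722) -> (6.5,-11.258) [heading=120, draw]
    BK 15: (6.5,-11.258) -> (14,-24.249) [heading=120, draw]
  ]
  -- iteration 3/3 --
  FD 12: (14,-24.249) -> (8,-13.856) [heading=120, draw]
  FD 8: (8,-13.856) -> (4,-6.928) [heading=120, draw]
  REPEAT 4 [
    -- iteration 1/4 --
    FD 4: (4,-6.928) -> (2,-3.464) [heading=120, draw]
    BK 15: (2,-3.464) -> (9.5,-16.454) [heading=120, draw]
    -- iteration 2/4 --
    FD 4: (9.5,-16.454) -> (7.5,-12.99) [heading=120, draw]
    BK 15: (7.5,-12.99) -> (15,-25.981) [heading=120, draw]
    -- iteration 3/4 --
    FD 4: (15,-25.981) -> (13,-22.517) [heading=120, draw]
    BK 15: (13,-22.517) -> (20.5,-35.507) [heading=120, draw]
    -- iteration 4/4 --
    FD 4: (20.5,-35.507) -> (18.5,-32.043) [heading=120, draw]
    BK 15: (18.5,-32.043) -> (26,-45.033) [heading=120, draw]
  ]
]
FD 17: (26,-45.033) -> (17.5,-30.311) [heading=120, draw]
RT 150: heading 120 -> 330
FD 3: (17.5,-30.311) -> (20.098,-31.811) [heading=330, draw]
RT 60: heading 330 -> 270
FD 18: (20.098,-31.811) -> (20.098,-49.811) [heading=270, draw]
Final: pos=(20.098,-49.811), heading=270, 34 segment(s) drawn

Segment endpoints: x in {-22, -20, -16.5, -16, -14.5, -11, -10, -10, -9, -8, -5.5, -4.5, -4, -3.5, -2.5, 0, 1, 2, 2, 3, 4, 6.5, 7.5, 8, 8.5, 9.5, 13, 14, 15, 17.5, 18.5, 20.098, 20.098, 20.5, 26}, y in {-49.811, -45.033, -35.507, -32.043, -31.811, -30.311, -25.981, -24.249, -22.517, -16.454, -14.722, -13.856, -12.99, -11.258, -6.928, -5.196, -3.464, -3.464, -1.732, 0, 4.33, 6.062, 6.928, 7.794, 9.526, 13.856, 15.588, 17.321, 19.053, 25.115, 27.713, 28.579, 34.641, 38.105}
xmin=-22, ymin=-49.811, xmax=26, ymax=38.105

Answer: -22 -49.811 26 38.105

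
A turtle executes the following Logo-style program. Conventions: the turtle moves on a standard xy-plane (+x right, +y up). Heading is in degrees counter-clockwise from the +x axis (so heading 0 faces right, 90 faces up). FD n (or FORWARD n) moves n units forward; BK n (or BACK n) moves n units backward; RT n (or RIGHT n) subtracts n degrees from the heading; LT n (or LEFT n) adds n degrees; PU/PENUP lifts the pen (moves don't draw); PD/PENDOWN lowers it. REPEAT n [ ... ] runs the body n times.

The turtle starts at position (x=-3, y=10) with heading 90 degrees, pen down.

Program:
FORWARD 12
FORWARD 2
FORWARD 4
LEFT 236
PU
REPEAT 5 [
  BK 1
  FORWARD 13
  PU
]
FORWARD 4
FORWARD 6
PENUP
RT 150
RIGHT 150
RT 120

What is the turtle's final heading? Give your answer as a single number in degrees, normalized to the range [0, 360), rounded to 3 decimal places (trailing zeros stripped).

Answer: 266

Derivation:
Executing turtle program step by step:
Start: pos=(-3,10), heading=90, pen down
FD 12: (-3,10) -> (-3,22) [heading=90, draw]
FD 2: (-3,22) -> (-3,24) [heading=90, draw]
FD 4: (-3,24) -> (-3,28) [heading=90, draw]
LT 236: heading 90 -> 326
PU: pen up
REPEAT 5 [
  -- iteration 1/5 --
  BK 1: (-3,28) -> (-3.829,28.559) [heading=326, move]
  FD 13: (-3.829,28.559) -> (6.948,21.29) [heading=326, move]
  PU: pen up
  -- iteration 2/5 --
  BK 1: (6.948,21.29) -> (6.119,21.849) [heading=326, move]
  FD 13: (6.119,21.849) -> (16.897,14.579) [heading=326, move]
  PU: pen up
  -- iteration 3/5 --
  BK 1: (16.897,14.579) -> (16.068,15.139) [heading=326, move]
  FD 13: (16.068,15.139) -> (26.845,7.869) [heading=326, move]
  PU: pen up
  -- iteration 4/5 --
  BK 1: (26.845,7.869) -> (26.016,8.428) [heading=326, move]
  FD 13: (26.016,8.428) -> (36.794,1.159) [heading=326, move]
  PU: pen up
  -- iteration 5/5 --
  BK 1: (36.794,1.159) -> (35.965,1.718) [heading=326, move]
  FD 13: (35.965,1.718) -> (46.742,-5.552) [heading=326, move]
  PU: pen up
]
FD 4: (46.742,-5.552) -> (50.058,-7.788) [heading=326, move]
FD 6: (50.058,-7.788) -> (55.033,-11.144) [heading=326, move]
PU: pen up
RT 150: heading 326 -> 176
RT 150: heading 176 -> 26
RT 120: heading 26 -> 266
Final: pos=(55.033,-11.144), heading=266, 3 segment(s) drawn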